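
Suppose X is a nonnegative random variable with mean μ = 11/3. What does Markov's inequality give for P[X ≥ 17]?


μ = E[X] = 11/3, a = 17.
Markov: P[X ≥ 17] ≤ μ/a = (11/3)/17 = 11/51.
Numerically: ≈ 0.2157.
(Since a = 17 > μ = 3.6667, the bound 11/51 is < 1 and informative.)

P[X ≥ 17] ≤ 11/51 ≈ 0.2157.


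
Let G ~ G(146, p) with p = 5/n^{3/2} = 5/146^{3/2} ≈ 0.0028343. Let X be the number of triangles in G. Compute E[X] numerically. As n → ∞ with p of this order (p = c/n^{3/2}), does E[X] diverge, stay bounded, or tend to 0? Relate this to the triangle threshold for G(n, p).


Number of potential triangles: C(146, 3) = 508080.
Each occurs with probability p³ ≈ (0.0028343)³ ≈ 2.2767857e-08.
By linearity: E[X] = C(146, 3)·p³ ≈ 508080 · 2.2767857e-08 ≈ 0.01157.
Since α = 3/2 > 1, p = c/n^{3/2} = o(1/n) is below the triangle threshold p ~ 1/n. Asymptotically E[X] ~ (c³/6)·n^{3(1−α)} = (5³/6)·n^{-1.5} → 0, so by Markov's inequality G has no triangles w.h.p.

E[X] ≈ 0.01157; in regime p = Θ(1/n^{3/2}) E[X] tends to 0 (below the triangle threshold p ~ 1/n).


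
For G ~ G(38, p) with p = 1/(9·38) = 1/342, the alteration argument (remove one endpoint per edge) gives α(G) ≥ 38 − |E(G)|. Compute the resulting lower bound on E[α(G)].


E[|E(G)|] = C(38, 2)·p = 703 · (1/342) = 37/18.
E[α(G)] ≥ n − E[|E(G)|] = 38 − 37/18 = 647/18.
Numerically: ≈ 35.944444.
(This is only a lower bound; the true E[α(G)] may be larger.)

E[α(G)] ≥ 647/18 ≈ 35.944444.


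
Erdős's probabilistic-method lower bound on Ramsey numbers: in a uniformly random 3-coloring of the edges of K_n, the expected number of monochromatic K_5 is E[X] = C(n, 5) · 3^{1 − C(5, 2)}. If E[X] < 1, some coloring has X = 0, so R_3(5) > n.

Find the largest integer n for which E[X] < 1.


We need C(n, 5) · 3^{1 − 10} < 1, i.e. C(n, 5) < 3^{10 − 1} = 19683.
Check values of n near the boundary:
  n = 15: C(15, 5) = 3003; 3003 < 19683? YES
  n = 16: C(16, 5) = 4368; 4368 < 19683? YES
  n = 17: C(17, 5) = 6188; 6188 < 19683? YES
  n = 18: C(18, 5) = 8568; 8568 < 19683? YES
  n = 19: C(19, 5) = 11628; 11628 < 19683? YES
  n = 20: C(20, 5) = 15504; 15504 < 19683? YES
  n = 21: C(21, 5) = 20349; 20349 < 19683? NO
  n = 22: C(22, 5) = 26334; 26334 < 19683? NO
The largest n with C(n, 5) < 19683 is n = 20 (where E[X] = 5168/6561 ≈ 0.7877). Hence R_3(5) > 20, i.e. R_3(5) ≥ 21.

Largest n = 20; hence R_3(5) > 20.


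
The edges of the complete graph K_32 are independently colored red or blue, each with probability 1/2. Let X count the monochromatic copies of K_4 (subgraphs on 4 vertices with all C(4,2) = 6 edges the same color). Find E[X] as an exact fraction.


Let X = Σ_S X_S over the C(32, 4) = 35960 subsets S of size 4, where X_S = 1 if the K_4 on S is monochromatic.
For a fixed S, the K_4 on S has C(4, 2) = 6 edges. P[all 6 edges red] = (1/2)^6, and likewise for blue, so P[monochromatic] = 2·(1/2)^6 = 2^{1 − 6} = 1/32.
Summing: E[X] = C(32, 4) · 2^{1 − 6} = 35960 · 1/32 = 4495/4.
Numerically: E[X] ≈ 1123.7500.

E[X] = C(32,4)·2^(1−C(4,2)) = 4495/4 ≈ 1123.7500.


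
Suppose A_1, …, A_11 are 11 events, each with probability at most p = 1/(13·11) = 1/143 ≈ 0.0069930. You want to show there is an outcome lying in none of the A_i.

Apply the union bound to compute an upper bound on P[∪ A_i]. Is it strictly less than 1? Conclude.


Union bound: P[∪_{i=1}^{11} A_i] ≤ Σ_i P[A_i] ≤ 11·p = 11·(1/143) = 1/13.
Numerically: 1/13 ≈ 0.0769231.
Is 1/13 < 1? YES.
Since P[∪ A_i] ≤ 1/13 < 1, the complement has P[∩ A_i^c] ≥ 1 − 1/13 = 12/13 > 0, so some outcome avoids every A_i.

11·p = 1/13 ≈ 0.0769231; existence CERTIFIED by the union bound.


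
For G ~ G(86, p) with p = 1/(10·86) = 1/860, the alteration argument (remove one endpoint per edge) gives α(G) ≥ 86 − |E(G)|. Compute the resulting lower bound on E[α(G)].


E[|E(G)|] = C(86, 2)·p = 3655 · (1/860) = 17/4.
E[α(G)] ≥ n − E[|E(G)|] = 86 − 17/4 = 327/4.
Numerically: ≈ 81.7500.
(This is only a lower bound; the true E[α(G)] may be larger.)

E[α(G)] ≥ 327/4 ≈ 81.7500.


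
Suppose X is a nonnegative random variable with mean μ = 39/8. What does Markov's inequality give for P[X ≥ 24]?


μ = E[X] = 39/8, a = 24.
Markov: P[X ≥ 24] ≤ μ/a = (39/8)/24 = 13/64.
Numerically: ≈ 0.203.
(Since a = 24 > μ = 4.875, the bound 13/64 is < 1 and informative.)

P[X ≥ 24] ≤ 13/64 ≈ 0.203.


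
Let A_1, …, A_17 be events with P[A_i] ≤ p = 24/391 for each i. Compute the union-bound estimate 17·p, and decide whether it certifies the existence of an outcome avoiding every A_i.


Union bound: P[∪_{i=1}^{17} A_i] ≤ Σ_i P[A_i] ≤ 17·p = 17·(24/391) = 24/23.
Numerically: 24/23 ≈ 1.0434783.
Is 24/23 < 1? NO.
Since the bound 24/23 is ≥ 1, the union bound is uninformative here; it does NOT by itself certify existence.

17·p = 24/23 ≈ 1.0434783; existence NOT certified by the union bound.


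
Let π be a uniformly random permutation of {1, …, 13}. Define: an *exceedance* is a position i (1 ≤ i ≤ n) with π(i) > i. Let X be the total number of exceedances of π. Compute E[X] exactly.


Write X = Σ_{i=1}^{13} X_i, where X_i = 1_{π(i) > i}.
For each fixed i, π(i) is uniform over {1, …, 13} (marginal of a uniform permutation), so P[π(i) > i] = (n − i)/n. Summing: Σ_{i=1}^{13} (n − i)/n = (0 + 1 + … + 12)/13 = 13(13 − 1)/(2·13) = (13 − 1)/2.
Hence E[X] = Σ_{i=1}^{13} (13 − i)/13 = 6 ≈ 6.0000.

E[X] = 6 = 6.0000.


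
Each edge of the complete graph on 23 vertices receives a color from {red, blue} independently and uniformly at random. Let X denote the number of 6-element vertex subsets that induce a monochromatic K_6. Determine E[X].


Let X = Σ_S X_S over the C(23, 6) = 100947 subsets S of size 6, where X_S = 1 if the K_6 on S is monochromatic.
For a fixed S, the K_6 on S has C(6, 2) = 15 edges. P[all 15 edges red] = (1/2)^15, and likewise for blue, so P[monochromatic] = 2·(1/2)^15 = 2^{1 − 15} = 1/16384.
By linearity of expectation: E[X] = C(23, 6) · 2^{1 − 15} = 100947 · 1/16384 = 100947/16384.
Numerically: E[X] ≈ 6.1613.

E[X] = C(23,6)·2^(1−C(6,2)) = 100947/16384 ≈ 6.1613.


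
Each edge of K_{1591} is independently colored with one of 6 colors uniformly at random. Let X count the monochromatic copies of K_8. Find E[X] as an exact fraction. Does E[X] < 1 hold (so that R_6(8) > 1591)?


E[X] = C(1591, 8) · 6^{1 − 28} = 1000427749141189953870 · 6^{−27} = 1000427749141189953870/1023490369077469249536.
As a reduced fraction: E[X] = 55579319396732775215/56860576059859402752 ≈ 0.9775.
Is E[X] < 1? YES.
Since E[X] < 1, there exists a 6-coloring of K_{1591} with no monochromatic K_8; hence R_6(8) > 1591.

E[X] = 55579319396732775215/56860576059859402752 ≈ 0.9775; E[X] < 1, so R_6(8) > 1591.


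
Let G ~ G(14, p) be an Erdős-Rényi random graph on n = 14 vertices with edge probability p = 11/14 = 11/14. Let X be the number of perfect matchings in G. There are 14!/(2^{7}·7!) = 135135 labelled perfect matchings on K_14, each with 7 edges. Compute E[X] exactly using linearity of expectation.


K_14 has 14!/(2^{7}·7!) = 135135 labelled perfect matchings.
For each such perfect matching H, let X_H = 1 if all 7 edges of H are present in G. Then P[X_H = 1] = p^{7} = (11/14)^{7} = 19487171/105413504.
By linearity: E[X] = Σ_H E[X_H] = 135135 · p^{7} = 135135 · 19487171/105413504 = 376199836155/15059072.
Numerically: E[X] ≈ 24981.6.

E[X] = 135135 · (11/14)^{7} = 376199836155/15059072 ≈ 24981.6.


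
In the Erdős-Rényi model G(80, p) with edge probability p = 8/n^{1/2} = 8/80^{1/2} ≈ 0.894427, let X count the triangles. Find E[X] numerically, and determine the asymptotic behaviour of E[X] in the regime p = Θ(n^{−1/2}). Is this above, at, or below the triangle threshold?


Number of potential triangles: C(80, 3) = 82160.
Each occurs with probability p³ ≈ (0.894427)³ ≈ 7.15541753e-01.
By linearity: E[X] = C(80, 3)·p³ ≈ 82160 · 7.15541753e-01 ≈ 58788.910410.
Since α = 1/2 < 1, p = c/n^{1/2} ≫ 1/n is above the triangle threshold p ~ 1/n. Asymptotically E[X] ~ (c³/6)·n^{3(1−α)} = (8³/6)·n^{1.5} → ∞; triangles are abundant w.h.p.

E[X] ≈ 58788.910410; in regime p = Θ(1/n^{1/2}) E[X] diverges (above the triangle threshold p ~ 1/n).


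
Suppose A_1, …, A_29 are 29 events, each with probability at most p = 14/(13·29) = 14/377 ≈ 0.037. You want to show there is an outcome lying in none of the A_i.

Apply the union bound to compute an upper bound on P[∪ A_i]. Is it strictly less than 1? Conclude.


Union bound: P[∪_{i=1}^{29} A_i] ≤ Σ_i P[A_i] ≤ 29·p = 29·(14/377) = 14/13.
Numerically: 14/13 ≈ 1.077.
Is 14/13 < 1? NO.
Since the bound 14/13 is ≥ 1, the union bound is uninformative here; it does NOT by itself certify existence.

29·p = 14/13 ≈ 1.077; existence NOT certified by the union bound.


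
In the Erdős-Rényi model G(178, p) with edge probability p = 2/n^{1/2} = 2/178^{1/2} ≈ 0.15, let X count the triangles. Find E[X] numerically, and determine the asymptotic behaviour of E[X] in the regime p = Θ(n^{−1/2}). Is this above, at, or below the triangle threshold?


Number of potential triangles: C(178, 3) = 924176.
Each occurs with probability p³ ≈ (0.15)³ ≈ 3.36868e-03.
By linearity: E[X] = C(178, 3)·p³ ≈ 924176 · 3.36868e-03 ≈ 3113.255.
Since α = 1/2 < 1, p = c/n^{1/2} ≫ 1/n is above the triangle threshold p ~ 1/n. Asymptotically E[X] ~ (c³/6)·n^{3(1−α)} = (2³/6)·n^{1.5} → ∞; triangles are abundant w.h.p.

E[X] ≈ 3113.255; in regime p = Θ(1/n^{1/2}) E[X] diverges (above the triangle threshold p ~ 1/n).


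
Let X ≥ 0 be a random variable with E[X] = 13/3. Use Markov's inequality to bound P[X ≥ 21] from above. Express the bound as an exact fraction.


μ = E[X] = 13/3, a = 21.
Markov: P[X ≥ 21] ≤ μ/a = (13/3)/21 = 13/63.
Numerically: ≈ 0.20635.
(Since a = 21 > μ = 4.33333, the bound 13/63 is < 1 and informative.)

P[X ≥ 21] ≤ 13/63 ≈ 0.20635.


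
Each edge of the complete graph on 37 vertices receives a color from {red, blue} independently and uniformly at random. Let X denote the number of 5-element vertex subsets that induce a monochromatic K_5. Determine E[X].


Let X = Σ_S X_S over the C(37, 5) = 435897 subsets S of size 5, where X_S = 1 if the K_5 on S is monochromatic.
For a fixed S, the K_5 on S has C(5, 2) = 10 edges. P[all 10 edges red] = (1/2)^10, and likewise for blue, so P[monochromatic] = 2·(1/2)^10 = 2^{1 − 10} = 1/512.
By linearity of expectation: E[X] = C(37, 5) · 2^{1 − 10} = 435897 · 1/512 = 435897/512.
Numerically: E[X] ≈ 851.36133.

E[X] = C(37,5)·2^(1−C(5,2)) = 435897/512 ≈ 851.36133.


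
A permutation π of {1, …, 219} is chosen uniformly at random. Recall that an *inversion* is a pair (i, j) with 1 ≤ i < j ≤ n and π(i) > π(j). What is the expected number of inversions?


Write X = Σ X_I over the C(219, 2) = 23871 pairs i < j, with X_I the indicator of one inversion.
There are 23871 indicators.
For each fixed pair i < j, the values π(i) and π(j) are two distinct elements of {1, …, 219} in uniformly random order; by symmetry P[π(i) > π(j)] = 1/2.
By linearity: E[X] = 23871 · (1/2) = C(219, 2) · (1/2) = 23871/2 = 23871/2 ≈ 11935.500000.

E[X] = 23871/2 = 11935.500000.


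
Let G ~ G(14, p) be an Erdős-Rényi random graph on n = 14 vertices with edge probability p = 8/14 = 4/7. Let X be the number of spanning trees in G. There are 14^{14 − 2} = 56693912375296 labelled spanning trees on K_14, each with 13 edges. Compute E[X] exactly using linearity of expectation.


K_14 has 14^{14 − 2} = 56693912375296 labelled spanning trees.
For each such spanning tree H, let X_H = 1 if all 13 edges of H are present in G. Then P[X_H = 1] = p^{13} = (4/7)^{13} = 67108864/96889010407.
By linearity: E[X] = Σ_H E[X_H] = 56693912375296 · p^{13} = 56693912375296 · 67108864/96889010407 = 274877906944/7.
Numerically: E[X] ≈ 3.93e+10.

E[X] = 56693912375296 · (4/7)^{13} = 274877906944/7 ≈ 3.93e+10.


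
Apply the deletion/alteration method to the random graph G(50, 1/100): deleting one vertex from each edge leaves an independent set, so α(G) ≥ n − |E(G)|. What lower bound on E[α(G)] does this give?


E[|E(G)|] = C(50, 2)·p = 1225 · (1/100) = 49/4.
E[α(G)] ≥ n − E[|E(G)|] = 50 − 49/4 = 151/4.
Numerically: ≈ 37.75000.
(This is only a lower bound; the true E[α(G)] may be larger.)

E[α(G)] ≥ 151/4 ≈ 37.75000.


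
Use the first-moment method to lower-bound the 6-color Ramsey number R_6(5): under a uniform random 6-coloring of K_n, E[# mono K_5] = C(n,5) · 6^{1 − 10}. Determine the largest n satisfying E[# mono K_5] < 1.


We need C(n, 5) · 6^{1 − 10} < 1, i.e. C(n, 5) < 6^{10 − 1} = 10077696.
Check values of n near the boundary:
  n = 61: C(61, 5) = 5949147; 5949147 < 10077696? YES
  n = 62: C(62, 5) = 6471002; 6471002 < 10077696? YES
  n = 63: C(63, 5) = 7028847; 7028847 < 10077696? YES
  n = 64: C(64, 5) = 7624512; 7624512 < 10077696? YES
  n = 65: C(65, 5) = 8259888; 8259888 < 10077696? YES
  n = 66: C(66, 5) = 8936928; 8936928 < 10077696? YES
  n = 67: C(67, 5) = 9657648; 9657648 < 10077696? YES
  n = 68: C(68, 5) = 10424128; 10424128 < 10077696? NO
  n = 69: C(69, 5) = 11238513; 11238513 < 10077696? NO
  n = 70: C(70, 5) = 12103014; 12103014 < 10077696? NO
The largest n with C(n, 5) < 10077696 is n = 67 (where E[X] = 67067/69984 ≈ 0.95832). Hence R_6(5) > 67, i.e. R_6(5) ≥ 68.

Largest n = 67; hence R_6(5) > 67.


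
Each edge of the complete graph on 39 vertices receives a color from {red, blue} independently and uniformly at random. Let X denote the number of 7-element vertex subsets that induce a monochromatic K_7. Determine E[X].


Let X = Σ_S X_S over the C(39, 7) = 15380937 subsets S of size 7, where X_S = 1 if the K_7 on S is monochromatic.
For a fixed S, the K_7 on S has C(7, 2) = 21 edges. P[all 21 edges red] = (1/2)^21, and likewise for blue, so P[monochromatic] = 2·(1/2)^21 = 2^{1 − 21} = 1/1048576.
By linearity of expectation: E[X] = C(39, 7) · 2^{1 − 21} = 15380937 · 1/1048576 = 15380937/1048576.
Numerically: E[X] ≈ 14.66840.

E[X] = C(39,7)·2^(1−C(7,2)) = 15380937/1048576 ≈ 14.66840.


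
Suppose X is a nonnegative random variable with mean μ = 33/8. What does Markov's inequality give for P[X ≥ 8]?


μ = E[X] = 33/8, a = 8.
Markov: P[X ≥ 8] ≤ μ/a = (33/8)/8 = 33/64.
Numerically: ≈ 0.515625.
(Since a = 8 > μ = 4.125000, the bound 33/64 is < 1 and informative.)

P[X ≥ 8] ≤ 33/64 ≈ 0.515625.


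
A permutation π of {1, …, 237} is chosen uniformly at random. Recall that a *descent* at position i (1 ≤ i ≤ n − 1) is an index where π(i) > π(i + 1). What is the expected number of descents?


Write X = Σ X_I over i = 1, …, 236, with X_I the indicator of one descent.
There are 236 indicators.
For each fixed i, the pair (π(i), π(i+1)) is a uniformly random ordered pair of distinct values from {1, …, 237}; by symmetry P[π(i) > π(i+1)] = 1/2.
By linearity: E[X] = 236 · (1/2) = (237 − 1) · (1/2) = 118 ≈ 118.000.

E[X] = 118 = 118.000.


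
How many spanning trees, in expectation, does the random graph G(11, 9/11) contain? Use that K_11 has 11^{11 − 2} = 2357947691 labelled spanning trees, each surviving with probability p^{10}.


K_11 has 11^{11 − 2} = 2357947691 labelled spanning trees.
For each such spanning tree H, let X_H = 1 if all 10 edges of H are present in G. Then P[X_H = 1] = p^{10} = (9/11)^{10} = 3486784401/25937424601.
By linearity: E[X] = Σ_H E[X_H] = 2357947691 · p^{10} = 2357947691 · 3486784401/25937424601 = 3486784401/11.
Numerically: E[X] ≈ 3.17e+08.

E[X] = 2357947691 · (9/11)^{10} = 3486784401/11 ≈ 3.17e+08.


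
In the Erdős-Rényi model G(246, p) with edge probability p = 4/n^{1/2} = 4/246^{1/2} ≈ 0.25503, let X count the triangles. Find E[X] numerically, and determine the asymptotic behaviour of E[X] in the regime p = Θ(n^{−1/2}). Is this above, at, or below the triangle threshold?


Number of potential triangles: C(246, 3) = 2450980.
Each occurs with probability p³ ≈ (0.25503)³ ≈ 1.6587362e-02.
By linearity: E[X] = C(246, 3)·p³ ≈ 2450980 · 1.6587362e-02 ≈ 40655.29163.
Since α = 1/2 < 1, p = c/n^{1/2} ≫ 1/n is above the triangle threshold p ~ 1/n. Asymptotically E[X] ~ (c³/6)·n^{3(1−α)} = (4³/6)·n^{1.5} → ∞; triangles are abundant w.h.p.

E[X] ≈ 40655.29163; in regime p = Θ(1/n^{1/2}) E[X] diverges (above the triangle threshold p ~ 1/n).


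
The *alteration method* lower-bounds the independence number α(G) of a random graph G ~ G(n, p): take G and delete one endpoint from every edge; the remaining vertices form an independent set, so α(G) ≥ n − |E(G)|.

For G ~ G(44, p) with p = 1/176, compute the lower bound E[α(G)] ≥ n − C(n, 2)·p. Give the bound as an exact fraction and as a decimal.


E[|E(G)|] = C(44, 2)·p = 946 · (1/176) = 43/8.
E[α(G)] ≥ n − E[|E(G)|] = 44 − 43/8 = 309/8.
Numerically: ≈ 38.6250.
(This is only a lower bound; the true E[α(G)] may be larger.)

E[α(G)] ≥ 309/8 ≈ 38.6250.


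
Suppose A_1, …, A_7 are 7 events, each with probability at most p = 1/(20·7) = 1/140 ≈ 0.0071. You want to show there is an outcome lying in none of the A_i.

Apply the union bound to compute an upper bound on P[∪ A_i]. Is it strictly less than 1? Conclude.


Union bound: P[∪_{i=1}^{7} A_i] ≤ Σ_i P[A_i] ≤ 7·p = 7·(1/140) = 1/20.
Numerically: 1/20 ≈ 0.0500.
Is 1/20 < 1? YES.
Since P[∪ A_i] ≤ 1/20 < 1, the complement has P[∩ A_i^c] ≥ 1 − 1/20 = 19/20 > 0, so some outcome avoids every A_i.

7·p = 1/20 ≈ 0.0500; existence CERTIFIED by the union bound.


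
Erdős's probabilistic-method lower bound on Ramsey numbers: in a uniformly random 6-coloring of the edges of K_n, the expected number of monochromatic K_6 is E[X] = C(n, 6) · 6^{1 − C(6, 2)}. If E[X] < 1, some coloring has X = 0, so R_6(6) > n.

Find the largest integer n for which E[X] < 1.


We need C(n, 6) · 6^{1 − 15} < 1, i.e. C(n, 6) < 6^{15 − 1} = 78364164096.
Check values of n near the boundary:
  n = 197: C(197, 6) = 75176946208; 75176946208 < 78364164096? YES
  n = 198: C(198, 6) = 77526225777; 77526225777 < 78364164096? YES
  n = 199: C(199, 6) = 79936367511; 79936367511 < 78364164096? NO
The largest n with C(n, 6) < 78364164096 is n = 198 (where E[X] = 25842075259/26121388032 ≈ 0.98931). Hence R_6(6) > 198, i.e. R_6(6) ≥ 199.

Largest n = 198; hence R_6(6) > 198.


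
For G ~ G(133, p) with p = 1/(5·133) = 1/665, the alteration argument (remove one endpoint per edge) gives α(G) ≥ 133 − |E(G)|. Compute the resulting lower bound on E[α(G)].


E[|E(G)|] = C(133, 2)·p = 8778 · (1/665) = 66/5.
E[α(G)] ≥ n − E[|E(G)|] = 133 − 66/5 = 599/5.
Numerically: ≈ 119.800000.
(This is only a lower bound; the true E[α(G)] may be larger.)

E[α(G)] ≥ 599/5 ≈ 119.800000.


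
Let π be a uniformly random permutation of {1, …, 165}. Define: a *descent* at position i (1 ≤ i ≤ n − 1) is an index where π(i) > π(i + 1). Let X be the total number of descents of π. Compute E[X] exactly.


Write X = Σ X_I over i = 1, …, 164, with X_I the indicator of one descent.
There are 164 indicators.
For each fixed i, the pair (π(i), π(i+1)) is a uniformly random ordered pair of distinct values from {1, …, 165}; by symmetry P[π(i) > π(i+1)] = 1/2.
By linearity: E[X] = 164 · (1/2) = (165 − 1) · (1/2) = 82 ≈ 82.0000.

E[X] = 82 = 82.0000.


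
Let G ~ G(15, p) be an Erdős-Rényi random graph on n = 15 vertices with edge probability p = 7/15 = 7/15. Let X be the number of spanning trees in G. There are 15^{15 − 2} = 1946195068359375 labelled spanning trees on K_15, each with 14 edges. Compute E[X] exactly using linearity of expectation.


K_15 has 15^{15 − 2} = 1946195068359375 labelled spanning trees.
For each such spanning tree H, let X_H = 1 if all 14 edges of H are present in G. Then P[X_H = 1] = p^{14} = (7/15)^{14} = 678223072849/29192926025390625.
By linearity: E[X] = Σ_H E[X_H] = 1946195068359375 · p^{14} = 1946195068359375 · 678223072849/29192926025390625 = 678223072849/15.
Numerically: E[X] ≈ 4.52e+10.

E[X] = 1946195068359375 · (7/15)^{14} = 678223072849/15 ≈ 4.52e+10.


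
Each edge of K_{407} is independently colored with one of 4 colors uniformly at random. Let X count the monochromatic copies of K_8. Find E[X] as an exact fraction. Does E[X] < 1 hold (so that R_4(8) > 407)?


E[X] = C(407, 8) · 4^{1 − 28} = 17424959239309050 · 4^{−27} = 17424959239309050/18014398509481984.
As a reduced fraction: E[X] = 8712479619654525/9007199254740992 ≈ 0.96728.
Is E[X] < 1? YES.
Since E[X] < 1, there exists a 4-coloring of K_{407} with no monochromatic K_8; hence R_4(8) > 407.

E[X] = 8712479619654525/9007199254740992 ≈ 0.96728; E[X] < 1, so R_4(8) > 407.


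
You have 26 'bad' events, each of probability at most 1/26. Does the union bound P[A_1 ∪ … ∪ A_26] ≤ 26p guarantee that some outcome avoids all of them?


Union bound: P[∪_{i=1}^{26} A_i] ≤ Σ_i P[A_i] ≤ 26·p = 26·(1/26) = 1.
Numerically: 1 ≈ 1.0000000.
Is 1 < 1? NO.
Since the bound 1 is ≥ 1, the union bound is uninformative here; it does NOT by itself certify existence.

26·p = 1 ≈ 1.0000000; existence NOT certified by the union bound.


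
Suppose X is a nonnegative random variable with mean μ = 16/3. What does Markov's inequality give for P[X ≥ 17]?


μ = E[X] = 16/3, a = 17.
Markov: P[X ≥ 17] ≤ μ/a = (16/3)/17 = 16/51.
Numerically: ≈ 0.3137.
(Since a = 17 > μ = 5.3333, the bound 16/51 is < 1 and informative.)

P[X ≥ 17] ≤ 16/51 ≈ 0.3137.


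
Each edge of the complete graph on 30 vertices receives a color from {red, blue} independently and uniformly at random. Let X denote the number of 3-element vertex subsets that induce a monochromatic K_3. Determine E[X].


Let X = Σ_S X_S over the C(30, 3) = 4060 subsets S of size 3, where X_S = 1 if the K_3 on S is monochromatic.
For a fixed S, the K_3 on S has C(3, 2) = 3 edges. P[all 3 edges red] = (1/2)^3, and likewise for blue, so P[monochromatic] = 2·(1/2)^3 = 2^{1 − 3} = 1/4.
By linearity: E[X] = C(30, 3) · 2^{1 − 3} = 4060 · 1/4 = 1015.
Numerically: E[X] ≈ 1015.00000.

E[X] = C(30,3)·2^(1−C(3,2)) = 1015 ≈ 1015.00000.


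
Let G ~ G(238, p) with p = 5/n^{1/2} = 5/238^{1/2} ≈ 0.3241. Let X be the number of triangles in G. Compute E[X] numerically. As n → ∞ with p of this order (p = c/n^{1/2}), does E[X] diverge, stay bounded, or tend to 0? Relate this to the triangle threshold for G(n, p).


Number of potential triangles: C(238, 3) = 2218636.
Each occurs with probability p³ ≈ (0.3241)³ ≈ 3.4044313e-02.
By linearity: E[X] = C(238, 3)·p³ ≈ 2218636 · 3.4044313e-02 ≈ 75531.93889.
Since α = 1/2 < 1, p = c/n^{1/2} ≫ 1/n is above the triangle threshold p ~ 1/n. Asymptotically E[X] ~ (c³/6)·n^{3(1−α)} = (5³/6)·n^{1.5} → ∞; triangles are abundant w.h.p.

E[X] ≈ 75531.93889; in regime p = Θ(1/n^{1/2}) E[X] diverges (above the triangle threshold p ~ 1/n).


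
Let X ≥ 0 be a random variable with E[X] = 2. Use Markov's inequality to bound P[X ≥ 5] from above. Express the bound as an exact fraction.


μ = E[X] = 2, a = 5.
Markov: P[X ≥ 5] ≤ μ/a = (2)/5 = 2/5.
Numerically: ≈ 0.400.
(Since a = 5 > μ = 2.000, the bound 2/5 is < 1 and informative.)

P[X ≥ 5] ≤ 2/5 ≈ 0.400.


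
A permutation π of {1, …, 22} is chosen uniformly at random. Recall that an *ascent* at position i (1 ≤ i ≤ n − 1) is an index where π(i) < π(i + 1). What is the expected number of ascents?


Write X = Σ X_I over i = 1, …, 21, with X_I the indicator of one ascent.
There are 21 indicators.
For each fixed i, the pair (π(i), π(i+1)) is a uniformly random ordered pair of distinct values from {1, …, 22}; by symmetry P[π(i) < π(i+1)] = 1/2.
By linearity: E[X] = 21 · (1/2) = (22 − 1) · (1/2) = 21/2 ≈ 10.5000.

E[X] = 21/2 = 10.5000.


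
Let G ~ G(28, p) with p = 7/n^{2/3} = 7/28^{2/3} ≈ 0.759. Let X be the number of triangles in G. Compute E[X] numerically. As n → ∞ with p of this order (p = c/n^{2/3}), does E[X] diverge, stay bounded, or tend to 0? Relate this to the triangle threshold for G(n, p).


Number of potential triangles: C(28, 3) = 3276.
Each occurs with probability p³ ≈ (0.759)³ ≈ 4.37500e-01.
By linearity: E[X] = C(28, 3)·p³ ≈ 3276 · 4.37500e-01 ≈ 1433.250.
Since α = 2/3 < 1, p = c/n^{2/3} ≫ 1/n is above the triangle threshold p ~ 1/n. Asymptotically E[X] ~ (c³/6)·n^{3(1−α)} = (7³/6)·n^{1} → ∞; triangles are abundant w.h.p.

E[X] ≈ 1433.250; in regime p = Θ(1/n^{2/3}) E[X] diverges (above the triangle threshold p ~ 1/n).


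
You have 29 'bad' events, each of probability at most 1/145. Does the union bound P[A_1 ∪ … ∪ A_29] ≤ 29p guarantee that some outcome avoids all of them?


Union bound: P[∪_{i=1}^{29} A_i] ≤ Σ_i P[A_i] ≤ 29·p = 29·(1/145) = 1/5.
Numerically: 1/5 ≈ 0.200000.
Is 1/5 < 1? YES.
Since P[∪ A_i] ≤ 1/5 < 1, the complement has P[∩ A_i^c] ≥ 1 − 1/5 = 4/5 > 0, so some outcome avoids every A_i.

29·p = 1/5 ≈ 0.200000; existence CERTIFIED by the union bound.


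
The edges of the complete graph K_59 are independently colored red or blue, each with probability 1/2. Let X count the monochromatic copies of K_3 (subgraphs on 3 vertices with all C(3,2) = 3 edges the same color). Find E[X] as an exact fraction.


Let X = Σ_S X_S over the C(59, 3) = 32509 subsets S of size 3, where X_S = 1 if the K_3 on S is monochromatic.
For a fixed S, the K_3 on S has C(3, 2) = 3 edges. P[all 3 edges red] = (1/2)^3, and likewise for blue, so P[monochromatic] = 2·(1/2)^3 = 2^{1 − 3} = 1/4.
By linearity: E[X] = C(59, 3) · 2^{1 − 3} = 32509 · 1/4 = 32509/4.
Numerically: E[X] ≈ 8127.2500.

E[X] = C(59,3)·2^(1−C(3,2)) = 32509/4 ≈ 8127.2500.


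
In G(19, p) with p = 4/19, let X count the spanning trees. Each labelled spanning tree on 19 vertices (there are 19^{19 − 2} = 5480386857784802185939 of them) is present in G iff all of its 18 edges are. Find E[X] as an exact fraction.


K_19 has 19^{19 − 2} = 5480386857784802185939 labelled spanning trees.
For each such spanning tree H, let X_H = 1 if all 18 edges of H are present in G. Then P[X_H = 1] = p^{18} = (4/19)^{18} = 68719476736/104127350297911241532841.
By linearity of expectation: E[X] = Σ_H E[X_H] = 5480386857784802185939 · p^{18} = 5480386857784802185939 · 68719476736/104127350297911241532841 = 68719476736/19.
Numerically: E[X] ≈ 3.617e+09.

E[X] = 5480386857784802185939 · (4/19)^{18} = 68719476736/19 ≈ 3.617e+09.


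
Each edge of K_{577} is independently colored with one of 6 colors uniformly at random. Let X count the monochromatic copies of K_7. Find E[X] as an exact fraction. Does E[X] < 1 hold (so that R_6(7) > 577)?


E[X] = C(577, 7) · 6^{1 − 21} = 4073186129881440 · 6^{−20} = 4073186129881440/3656158440062976.
As a reduced fraction: E[X] = 42429022186265/38084983750656 ≈ 1.1140617.
Is E[X] < 1? NO.
Since E[X] ≥ 1, the first-moment bound is inconclusive at n = 577; it does NOT by itself certify R_6(7) > 577.

E[X] = 42429022186265/38084983750656 ≈ 1.1140617; E[X] ≥ 1; first-moment method inconclusive here.


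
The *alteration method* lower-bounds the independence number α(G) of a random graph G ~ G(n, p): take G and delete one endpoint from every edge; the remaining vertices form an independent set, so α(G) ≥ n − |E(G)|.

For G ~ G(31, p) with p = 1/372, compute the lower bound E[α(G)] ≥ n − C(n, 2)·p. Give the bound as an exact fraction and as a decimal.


E[|E(G)|] = C(31, 2)·p = 465 · (1/372) = 5/4.
E[α(G)] ≥ n − E[|E(G)|] = 31 − 5/4 = 119/4.
Numerically: ≈ 29.750.
(This is only a lower bound; the true E[α(G)] may be larger.)

E[α(G)] ≥ 119/4 ≈ 29.750.


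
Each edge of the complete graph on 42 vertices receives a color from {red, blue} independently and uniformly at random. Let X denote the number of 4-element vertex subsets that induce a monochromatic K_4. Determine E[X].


Let X = Σ_S X_S over the C(42, 4) = 111930 subsets S of size 4, where X_S = 1 if the K_4 on S is monochromatic.
For a fixed S, the K_4 on S has C(4, 2) = 6 edges. P[all 6 edges red] = (1/2)^6, and likewise for blue, so P[monochromatic] = 2·(1/2)^6 = 2^{1 − 6} = 1/32.
By linearity of expectation: E[X] = C(42, 4) · 2^{1 − 6} = 111930 · 1/32 = 55965/16.
Numerically: E[X] ≈ 3497.8125.

E[X] = C(42,4)·2^(1−C(4,2)) = 55965/16 ≈ 3497.8125.


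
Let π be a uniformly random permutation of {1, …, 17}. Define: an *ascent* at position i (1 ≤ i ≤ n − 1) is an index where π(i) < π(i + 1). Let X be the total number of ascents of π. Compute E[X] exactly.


Write X = Σ X_I over i = 1, …, 16, with X_I the indicator of one ascent.
There are 16 indicators.
For each fixed i, the pair (π(i), π(i+1)) is a uniformly random ordered pair of distinct values from {1, …, 17}; by symmetry P[π(i) < π(i+1)] = 1/2.
By linearity: E[X] = 16 · (1/2) = (17 − 1) · (1/2) = 8 ≈ 8.000000.

E[X] = 8 = 8.000000.


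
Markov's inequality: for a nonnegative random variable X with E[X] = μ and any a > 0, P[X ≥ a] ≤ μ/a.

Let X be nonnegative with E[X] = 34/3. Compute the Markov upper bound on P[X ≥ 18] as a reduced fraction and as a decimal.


μ = E[X] = 34/3, a = 18.
Markov: P[X ≥ 18] ≤ μ/a = (34/3)/18 = 17/27.
Numerically: ≈ 0.6296.
(Since a = 18 > μ = 11.3333, the bound 17/27 is < 1 and informative.)

P[X ≥ 18] ≤ 17/27 ≈ 0.6296.


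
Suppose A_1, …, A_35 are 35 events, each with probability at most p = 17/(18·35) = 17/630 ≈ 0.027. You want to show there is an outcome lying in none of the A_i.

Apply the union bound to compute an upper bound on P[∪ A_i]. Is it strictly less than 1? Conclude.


Union bound: P[∪_{i=1}^{35} A_i] ≤ Σ_i P[A_i] ≤ 35·p = 35·(17/630) = 17/18.
Numerically: 17/18 ≈ 0.944.
Is 17/18 < 1? YES.
Since P[∪ A_i] ≤ 17/18 < 1, the complement has P[∩ A_i^c] ≥ 1 − 17/18 = 1/18 > 0, so some outcome avoids every A_i.

35·p = 17/18 ≈ 0.944; existence CERTIFIED by the union bound.


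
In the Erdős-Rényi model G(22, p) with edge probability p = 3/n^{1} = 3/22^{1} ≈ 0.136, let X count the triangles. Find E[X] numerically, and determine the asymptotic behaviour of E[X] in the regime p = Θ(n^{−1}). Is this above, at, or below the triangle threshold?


Number of potential triangles: C(22, 3) = 1540.
Each occurs with probability p³ ≈ (0.136)³ ≈ 2.53569e-03.
By linearity: E[X] = C(22, 3)·p³ ≈ 1540 · 2.53569e-03 ≈ 3.905.
Here α = 1, so p = 3/n is exactly at the triangle threshold p ~ 1/n. Asymptotically E[X] → c³/6 = 3³/6 = 9/2 ≈ 4.500, a bounded constant. In this regime the triangle count is asymptotically Poisson(c³/6).

E[X] ≈ 3.905; in regime p = Θ(1/n^{1}) E[X] stays bounded (at the triangle threshold p ~ 1/n).


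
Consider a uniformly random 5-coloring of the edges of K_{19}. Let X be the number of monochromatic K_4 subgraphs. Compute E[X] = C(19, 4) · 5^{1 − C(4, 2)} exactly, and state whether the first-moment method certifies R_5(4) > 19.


E[X] = C(19, 4) · 5^{1 − 6} = 3876 · 5^{−5} = 3876/3125.
As a reduced fraction: E[X] = 3876/3125 ≈ 1.24032.
Is E[X] < 1? NO.
Since E[X] ≥ 1, the first-moment bound is inconclusive at n = 19; it does NOT by itself certify R_5(4) > 19.

E[X] = 3876/3125 ≈ 1.24032; E[X] ≥ 1; first-moment method inconclusive here.


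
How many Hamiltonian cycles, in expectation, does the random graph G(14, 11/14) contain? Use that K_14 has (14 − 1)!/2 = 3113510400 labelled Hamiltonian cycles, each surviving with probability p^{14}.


K_14 has (14 − 1)!/2 = 3113510400 labelled Hamiltonian cycles.
For each such Hamiltonian cycle H, let X_H = 1 if all 14 edges of H are present in G. Then P[X_H = 1] = p^{14} = (11/14)^{14} = 379749833583241/11112006825558016.
Summing the indicators: E[X] = Σ_H E[X_H] = 3113510400 · p^{14} = 3113510400 · 379749833583241/11112006825558016 = 329898174179601037725/3100448333024.
Numerically: E[X] ≈ 1.06e+08.

E[X] = 3113510400 · (11/14)^{14} = 329898174179601037725/3100448333024 ≈ 1.06e+08.


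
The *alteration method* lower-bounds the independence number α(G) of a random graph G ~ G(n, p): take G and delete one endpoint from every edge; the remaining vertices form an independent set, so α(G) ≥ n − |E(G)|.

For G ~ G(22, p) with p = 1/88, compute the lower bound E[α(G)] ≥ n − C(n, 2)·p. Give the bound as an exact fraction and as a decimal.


E[|E(G)|] = C(22, 2)·p = 231 · (1/88) = 21/8.
E[α(G)] ≥ n − E[|E(G)|] = 22 − 21/8 = 155/8.
Numerically: ≈ 19.37500.
(This is only a lower bound; the true E[α(G)] may be larger.)

E[α(G)] ≥ 155/8 ≈ 19.37500.


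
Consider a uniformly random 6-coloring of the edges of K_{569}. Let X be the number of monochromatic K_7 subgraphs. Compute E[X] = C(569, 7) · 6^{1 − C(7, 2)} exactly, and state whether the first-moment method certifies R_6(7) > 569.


E[X] = C(569, 7) · 6^{1 − 21} = 3692032389858348 · 6^{−20} = 3692032389858348/3656158440062976.
As a reduced fraction: E[X] = 34185485091281/33853318889472 ≈ 1.0098119.
Is E[X] < 1? NO.
Since E[X] ≥ 1, the first-moment bound is inconclusive at n = 569; it does NOT by itself certify R_6(7) > 569.

E[X] = 34185485091281/33853318889472 ≈ 1.0098119; E[X] ≥ 1; first-moment method inconclusive here.


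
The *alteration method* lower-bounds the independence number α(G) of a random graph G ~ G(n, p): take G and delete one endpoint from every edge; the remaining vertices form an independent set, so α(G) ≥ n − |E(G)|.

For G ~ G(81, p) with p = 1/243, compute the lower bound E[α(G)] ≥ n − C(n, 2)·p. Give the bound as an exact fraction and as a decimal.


E[|E(G)|] = C(81, 2)·p = 3240 · (1/243) = 40/3.
E[α(G)] ≥ n − E[|E(G)|] = 81 − 40/3 = 203/3.
Numerically: ≈ 67.66667.
(This is only a lower bound; the true E[α(G)] may be larger.)

E[α(G)] ≥ 203/3 ≈ 67.66667.


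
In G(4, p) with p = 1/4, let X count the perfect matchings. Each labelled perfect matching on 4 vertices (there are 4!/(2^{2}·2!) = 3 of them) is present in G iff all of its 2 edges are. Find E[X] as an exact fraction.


K_4 has 4!/(2^{2}·2!) = 3 labelled perfect matchings.
For each such perfect matching H, let X_H = 1 if all 2 edges of H are present in G. Then P[X_H = 1] = p^{2} = (1/4)^{2} = 1/16.
By linearity of expectation: E[X] = Σ_H E[X_H] = 3 · p^{2} = 3 · 1/16 = 3/16.
Numerically: E[X] ≈ 0.188.

E[X] = 3 · (1/4)^{2} = 3/16 ≈ 0.188.


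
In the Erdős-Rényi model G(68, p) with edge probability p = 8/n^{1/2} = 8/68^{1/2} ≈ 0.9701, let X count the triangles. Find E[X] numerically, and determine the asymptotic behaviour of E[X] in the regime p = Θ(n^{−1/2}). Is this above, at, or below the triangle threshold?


Number of potential triangles: C(68, 3) = 50116.
Each occurs with probability p³ ≈ (0.9701)³ ≈ 9.130753e-01.
By linearity: E[X] = C(68, 3)·p³ ≈ 50116 · 9.130753e-01 ≈ 45759.6814.
Since α = 1/2 < 1, p = c/n^{1/2} ≫ 1/n is above the triangle threshold p ~ 1/n. Asymptotically E[X] ~ (c³/6)·n^{3(1−α)} = (8³/6)·n^{1.5} → ∞; triangles are abundant w.h.p.

E[X] ≈ 45759.6814; in regime p = Θ(1/n^{1/2}) E[X] diverges (above the triangle threshold p ~ 1/n).


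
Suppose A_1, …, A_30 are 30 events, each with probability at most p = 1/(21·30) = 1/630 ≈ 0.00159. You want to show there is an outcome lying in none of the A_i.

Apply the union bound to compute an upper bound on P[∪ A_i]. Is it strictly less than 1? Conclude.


Union bound: P[∪_{i=1}^{30} A_i] ≤ Σ_i P[A_i] ≤ 30·p = 30·(1/630) = 1/21.
Numerically: 1/21 ≈ 0.04762.
Is 1/21 < 1? YES.
Since P[∪ A_i] ≤ 1/21 < 1, the complement has P[∩ A_i^c] ≥ 1 − 1/21 = 20/21 > 0, so some outcome avoids every A_i.

30·p = 1/21 ≈ 0.04762; existence CERTIFIED by the union bound.


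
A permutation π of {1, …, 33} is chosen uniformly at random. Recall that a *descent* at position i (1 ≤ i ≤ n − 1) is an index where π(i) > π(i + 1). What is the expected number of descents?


Write X = Σ X_I over i = 1, …, 32, with X_I the indicator of one descent.
There are 32 indicators.
For each fixed i, the pair (π(i), π(i+1)) is a uniformly random ordered pair of distinct values from {1, …, 33}; by symmetry P[π(i) > π(i+1)] = 1/2.
By linearity: E[X] = 32 · (1/2) = (33 − 1) · (1/2) = 16 ≈ 16.000000.

E[X] = 16 = 16.000000.


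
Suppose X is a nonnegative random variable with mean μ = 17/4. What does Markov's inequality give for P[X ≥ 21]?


μ = E[X] = 17/4, a = 21.
Markov: P[X ≥ 21] ≤ μ/a = (17/4)/21 = 17/84.
Numerically: ≈ 0.20238.
(Since a = 21 > μ = 4.25000, the bound 17/84 is < 1 and informative.)

P[X ≥ 21] ≤ 17/84 ≈ 0.20238.


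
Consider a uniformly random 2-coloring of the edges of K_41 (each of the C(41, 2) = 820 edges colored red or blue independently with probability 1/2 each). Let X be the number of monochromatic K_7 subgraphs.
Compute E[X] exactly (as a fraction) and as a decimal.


Let X = Σ_S X_S over the C(41, 7) = 22481940 subsets S of size 7, where X_S = 1 if the K_7 on S is monochromatic.
For a fixed S, the K_7 on S has C(7, 2) = 21 edges. P[all 21 edges red] = (1/2)^21, and likewise for blue, so P[monochromatic] = 2·(1/2)^21 = 2^{1 − 21} = 1/1048576.
By linearity of expectation: E[X] = C(41, 7) · 2^{1 − 21} = 22481940 · 1/1048576 = 5620485/262144.
Numerically: E[X] ≈ 21.440449.

E[X] = C(41,7)·2^(1−C(7,2)) = 5620485/262144 ≈ 21.440449.


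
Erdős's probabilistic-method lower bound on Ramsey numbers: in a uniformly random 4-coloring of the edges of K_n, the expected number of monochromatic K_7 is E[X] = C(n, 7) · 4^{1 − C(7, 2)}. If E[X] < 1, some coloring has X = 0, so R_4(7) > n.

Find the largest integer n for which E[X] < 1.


We need C(n, 7) · 4^{1 − 21} < 1, i.e. C(n, 7) < 4^{21 − 1} = 1099511627776.
Check values of n near the boundary:
  n = 176: C(176, 7) = 919790691600; 919790691600 < 1099511627776? YES
  n = 177: C(177, 7) = 957664425960; 957664425960 < 1099511627776? YES
  n = 178: C(178, 7) = 996867063280; 996867063280 < 1099511627776? YES
  n = 179: C(179, 7) = 1037437234460; 1037437234460 < 1099511627776? YES
  n = 180: C(180, 7) = 1079414463600; 1079414463600 < 1099511627776? YES
  n = 181: C(181, 7) = 1122839183400; 1122839183400 < 1099511627776? NO
The largest n with C(n, 7) < 1099511627776 is n = 180 (where E[X] = 67463403975/68719476736 ≈ 0.9817). Hence R_4(7) > 180, i.e. R_4(7) ≥ 181.

Largest n = 180; hence R_4(7) > 180.


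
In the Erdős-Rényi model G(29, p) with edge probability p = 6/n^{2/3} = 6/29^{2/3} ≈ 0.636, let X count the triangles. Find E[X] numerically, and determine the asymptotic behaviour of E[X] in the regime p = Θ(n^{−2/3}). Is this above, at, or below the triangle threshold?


Number of potential triangles: C(29, 3) = 3654.
Each occurs with probability p³ ≈ (0.636)³ ≈ 2.56837e-01.
By linearity: E[X] = C(29, 3)·p³ ≈ 3654 · 2.56837e-01 ≈ 938.483.
Since α = 2/3 < 1, p = c/n^{2/3} ≫ 1/n is above the triangle threshold p ~ 1/n. Asymptotically E[X] ~ (c³/6)·n^{3(1−α)} = (6³/6)·n^{1} → ∞; triangles are abundant w.h.p.

E[X] ≈ 938.483; in regime p = Θ(1/n^{2/3}) E[X] diverges (above the triangle threshold p ~ 1/n).


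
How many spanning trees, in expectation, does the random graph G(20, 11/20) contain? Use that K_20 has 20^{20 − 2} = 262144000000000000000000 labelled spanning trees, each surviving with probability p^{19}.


K_20 has 20^{20 − 2} = 262144000000000000000000 labelled spanning trees.
For each such spanning tree H, let X_H = 1 if all 19 edges of H are present in G. Then P[X_H = 1] = p^{19} = (11/20)^{19} = 61159090448414546291/5242880000000000000000000.
By linearity of expectation: E[X] = Σ_H E[X_H] = 262144000000000000000000 · p^{19} = 262144000000000000000000 · 61159090448414546291/5242880000000000000000000 = 61159090448414546291/20.
Numerically: E[X] ≈ 3.058e+18.

E[X] = 262144000000000000000000 · (11/20)^{19} = 61159090448414546291/20 ≈ 3.058e+18.
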